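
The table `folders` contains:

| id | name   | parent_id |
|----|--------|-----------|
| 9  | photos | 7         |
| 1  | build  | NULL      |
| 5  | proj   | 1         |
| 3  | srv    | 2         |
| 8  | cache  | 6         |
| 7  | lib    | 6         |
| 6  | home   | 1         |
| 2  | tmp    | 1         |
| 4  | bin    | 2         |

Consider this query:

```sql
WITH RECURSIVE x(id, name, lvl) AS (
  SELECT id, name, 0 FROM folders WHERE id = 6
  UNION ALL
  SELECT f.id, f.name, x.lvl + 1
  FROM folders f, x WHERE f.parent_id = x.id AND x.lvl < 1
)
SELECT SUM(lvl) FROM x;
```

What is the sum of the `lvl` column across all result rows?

2

Base: id=6 (home) at lvl 0.
Iteration 1: rows with parent_id in {6} -> lib (id 7, lvl 1), cache (id 8, lvl 1).
Iteration 2: lvl < 1 fails for all current rows; recursion stops.
SUM(lvl) = 0 + 1 + 1 = 2.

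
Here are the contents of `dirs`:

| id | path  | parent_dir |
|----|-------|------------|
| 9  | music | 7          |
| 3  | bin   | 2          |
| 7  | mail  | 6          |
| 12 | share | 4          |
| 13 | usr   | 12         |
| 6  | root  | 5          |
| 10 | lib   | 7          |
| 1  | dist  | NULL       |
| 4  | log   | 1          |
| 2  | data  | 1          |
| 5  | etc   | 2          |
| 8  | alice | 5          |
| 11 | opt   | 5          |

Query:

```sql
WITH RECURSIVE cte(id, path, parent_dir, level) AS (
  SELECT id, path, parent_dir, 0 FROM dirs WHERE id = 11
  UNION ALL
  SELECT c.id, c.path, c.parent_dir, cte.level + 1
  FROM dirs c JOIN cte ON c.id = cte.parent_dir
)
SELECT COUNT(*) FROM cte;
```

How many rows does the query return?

Base: id=11 (opt), parent_dir=5, level 0.
Iteration 1: join on id=5 -> etc (id 5, parent_dir=2, level 1).
Iteration 2: join on id=2 -> data (id 2, parent_dir=1, level 2).
Iteration 3: join on id=1 -> dist (id 1, parent_dir=NULL, level 3).
Iteration 4: parent_dir is NULL; no match; recursion stops.
Total rows emitted: 4.

4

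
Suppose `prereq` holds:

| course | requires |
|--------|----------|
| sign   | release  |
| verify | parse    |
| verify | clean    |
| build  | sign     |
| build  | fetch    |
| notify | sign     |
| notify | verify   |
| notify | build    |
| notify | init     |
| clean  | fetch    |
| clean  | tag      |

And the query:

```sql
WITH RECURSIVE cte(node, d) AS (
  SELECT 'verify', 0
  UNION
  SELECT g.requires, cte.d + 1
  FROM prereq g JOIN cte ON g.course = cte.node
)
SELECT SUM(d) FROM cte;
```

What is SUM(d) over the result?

Base: (verify, d=0).
Iteration 1: edges from {verify} -> (clean, d=1), (parse, d=1).
Iteration 2: edges from {clean,parse} -> (fetch, d=2), (tag, d=2).
Iteration 3: no outgoing edges from {fetch,tag}; recursion stops.
SUM(d) = 0 + 1 + 1 + 2 + 2 = 6.

6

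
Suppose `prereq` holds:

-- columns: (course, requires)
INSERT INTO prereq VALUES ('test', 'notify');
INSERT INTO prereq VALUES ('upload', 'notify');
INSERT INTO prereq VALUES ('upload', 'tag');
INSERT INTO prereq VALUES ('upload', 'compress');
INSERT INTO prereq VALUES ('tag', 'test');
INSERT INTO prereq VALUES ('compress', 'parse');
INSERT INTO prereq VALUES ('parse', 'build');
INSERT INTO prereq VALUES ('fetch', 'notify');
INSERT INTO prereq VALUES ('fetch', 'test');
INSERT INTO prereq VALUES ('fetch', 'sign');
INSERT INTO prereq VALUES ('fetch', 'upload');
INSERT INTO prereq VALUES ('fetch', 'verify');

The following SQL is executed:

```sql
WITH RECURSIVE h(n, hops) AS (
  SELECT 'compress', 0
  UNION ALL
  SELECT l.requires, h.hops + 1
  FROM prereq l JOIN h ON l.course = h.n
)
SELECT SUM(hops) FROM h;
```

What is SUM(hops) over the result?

3

Base: (compress, hops=0).
Iteration 1: edges from {compress} -> (parse, hops=1).
Iteration 2: edges from {parse} -> (build, hops=2).
Iteration 3: no outgoing edges from {build}; recursion stops.
SUM(hops) = 0 + 1 + 2 = 3.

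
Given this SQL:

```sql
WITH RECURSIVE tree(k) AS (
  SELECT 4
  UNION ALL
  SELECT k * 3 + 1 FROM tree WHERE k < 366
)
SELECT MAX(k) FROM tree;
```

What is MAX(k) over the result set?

1093

Base: k=4.
Iteration 1: 4 < 366 holds -> k = 4 * 3 + 1 = 13.
Iteration 2: 13 < 366 holds -> k = 13 * 3 + 1 = 40.
Iteration 3: 40 < 366 holds -> k = 40 * 3 + 1 = 121.
Iteration 4: 121 < 366 holds -> k = 121 * 3 + 1 = 364.
Iteration 5: 364 < 366 holds -> k = 364 * 3 + 1 = 1093.
Iteration 6: 1093 < 366 fails; recursion stops.
k values: 4, 13, 40, 121, 364, 1093; the maximum is 1093.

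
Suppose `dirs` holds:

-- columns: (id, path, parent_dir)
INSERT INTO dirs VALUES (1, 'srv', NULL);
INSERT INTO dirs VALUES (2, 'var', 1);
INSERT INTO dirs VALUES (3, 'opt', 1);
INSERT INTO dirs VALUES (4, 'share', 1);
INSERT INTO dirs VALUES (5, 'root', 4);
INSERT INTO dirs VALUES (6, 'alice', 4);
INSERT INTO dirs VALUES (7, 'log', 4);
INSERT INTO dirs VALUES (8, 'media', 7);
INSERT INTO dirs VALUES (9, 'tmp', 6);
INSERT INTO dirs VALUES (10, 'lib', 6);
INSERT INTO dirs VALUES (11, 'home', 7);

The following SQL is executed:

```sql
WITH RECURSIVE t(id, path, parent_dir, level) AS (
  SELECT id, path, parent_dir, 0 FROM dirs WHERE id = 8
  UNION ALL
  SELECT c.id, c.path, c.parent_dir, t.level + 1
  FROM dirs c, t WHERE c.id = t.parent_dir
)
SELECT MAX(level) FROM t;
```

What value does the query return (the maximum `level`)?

3

Base: id=8 (media), parent_dir=7, level 0.
Iteration 1: join on id=7 -> log (id 7, parent_dir=4, level 1).
Iteration 2: join on id=4 -> share (id 4, parent_dir=1, level 2).
Iteration 3: join on id=1 -> srv (id 1, parent_dir=NULL, level 3).
Iteration 4: parent_dir is NULL; no match; recursion stops.
level values: 0, 1, 2, 3; the maximum is 3.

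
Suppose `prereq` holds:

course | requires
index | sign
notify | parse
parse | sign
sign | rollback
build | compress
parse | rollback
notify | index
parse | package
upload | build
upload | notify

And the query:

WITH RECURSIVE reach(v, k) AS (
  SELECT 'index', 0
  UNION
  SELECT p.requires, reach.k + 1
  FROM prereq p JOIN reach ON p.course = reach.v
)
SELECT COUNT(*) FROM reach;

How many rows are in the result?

3

Base: (index, k=0).
Iteration 1: edges from {index} -> (sign, k=1).
Iteration 2: edges from {sign} -> (rollback, k=2).
Iteration 3: no outgoing edges from {rollback}; recursion stops.
Total rows emitted: 3.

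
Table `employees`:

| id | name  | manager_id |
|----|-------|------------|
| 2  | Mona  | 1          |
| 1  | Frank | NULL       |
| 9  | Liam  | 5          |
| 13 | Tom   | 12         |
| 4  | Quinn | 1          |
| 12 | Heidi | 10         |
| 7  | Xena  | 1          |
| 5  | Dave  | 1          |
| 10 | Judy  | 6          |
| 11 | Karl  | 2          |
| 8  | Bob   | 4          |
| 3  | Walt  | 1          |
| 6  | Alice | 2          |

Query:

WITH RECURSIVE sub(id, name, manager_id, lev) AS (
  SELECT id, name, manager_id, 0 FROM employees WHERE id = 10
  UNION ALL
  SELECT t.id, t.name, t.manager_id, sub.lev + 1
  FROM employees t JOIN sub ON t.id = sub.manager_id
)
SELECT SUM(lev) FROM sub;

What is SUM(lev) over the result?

Base: id=10 (Judy), manager_id=6, lev 0.
Iteration 1: join on id=6 -> Alice (id 6, manager_id=2, lev 1).
Iteration 2: join on id=2 -> Mona (id 2, manager_id=1, lev 2).
Iteration 3: join on id=1 -> Frank (id 1, manager_id=NULL, lev 3).
Iteration 4: manager_id is NULL; no match; recursion stops.
SUM(lev) = 0 + 1 + 2 + 3 = 6.

6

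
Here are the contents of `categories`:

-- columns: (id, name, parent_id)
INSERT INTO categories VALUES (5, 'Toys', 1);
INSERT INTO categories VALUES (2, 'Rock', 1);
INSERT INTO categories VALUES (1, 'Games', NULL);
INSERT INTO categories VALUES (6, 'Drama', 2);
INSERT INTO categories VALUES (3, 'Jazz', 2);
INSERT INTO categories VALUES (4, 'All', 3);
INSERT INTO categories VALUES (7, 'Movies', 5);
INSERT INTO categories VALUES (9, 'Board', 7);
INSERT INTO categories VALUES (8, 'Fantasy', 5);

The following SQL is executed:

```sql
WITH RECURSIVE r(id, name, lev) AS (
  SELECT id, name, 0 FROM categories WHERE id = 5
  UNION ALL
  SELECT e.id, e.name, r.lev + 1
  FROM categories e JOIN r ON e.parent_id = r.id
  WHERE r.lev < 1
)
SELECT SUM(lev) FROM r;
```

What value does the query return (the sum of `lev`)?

2

Base: id=5 (Toys) at lev 0.
Iteration 1: rows with parent_id in {5} -> Movies (id 7, lev 1), Fantasy (id 8, lev 1).
Iteration 2: lev < 1 fails for all current rows; recursion stops.
SUM(lev) = 0 + 1 + 1 = 2.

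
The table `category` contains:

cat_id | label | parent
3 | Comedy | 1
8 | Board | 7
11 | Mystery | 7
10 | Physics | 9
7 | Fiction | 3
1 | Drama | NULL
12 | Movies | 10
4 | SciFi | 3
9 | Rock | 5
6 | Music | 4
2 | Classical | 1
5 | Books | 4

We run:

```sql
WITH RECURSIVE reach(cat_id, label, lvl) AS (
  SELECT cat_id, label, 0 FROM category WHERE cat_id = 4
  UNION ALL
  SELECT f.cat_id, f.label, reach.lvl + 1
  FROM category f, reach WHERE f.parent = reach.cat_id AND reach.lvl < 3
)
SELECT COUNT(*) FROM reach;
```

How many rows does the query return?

Base: cat_id=4 (SciFi) at lvl 0.
Iteration 1: rows with parent in {4} -> Books (id 5, lvl 1), Music (id 6, lvl 1).
Iteration 2: rows with parent in {5,6} -> Rock (id 9, lvl 2).
Iteration 3: rows with parent in {9} -> Physics (id 10, lvl 3).
Iteration 4: lvl < 3 fails for all current rows; recursion stops.
Total rows emitted: 5.

5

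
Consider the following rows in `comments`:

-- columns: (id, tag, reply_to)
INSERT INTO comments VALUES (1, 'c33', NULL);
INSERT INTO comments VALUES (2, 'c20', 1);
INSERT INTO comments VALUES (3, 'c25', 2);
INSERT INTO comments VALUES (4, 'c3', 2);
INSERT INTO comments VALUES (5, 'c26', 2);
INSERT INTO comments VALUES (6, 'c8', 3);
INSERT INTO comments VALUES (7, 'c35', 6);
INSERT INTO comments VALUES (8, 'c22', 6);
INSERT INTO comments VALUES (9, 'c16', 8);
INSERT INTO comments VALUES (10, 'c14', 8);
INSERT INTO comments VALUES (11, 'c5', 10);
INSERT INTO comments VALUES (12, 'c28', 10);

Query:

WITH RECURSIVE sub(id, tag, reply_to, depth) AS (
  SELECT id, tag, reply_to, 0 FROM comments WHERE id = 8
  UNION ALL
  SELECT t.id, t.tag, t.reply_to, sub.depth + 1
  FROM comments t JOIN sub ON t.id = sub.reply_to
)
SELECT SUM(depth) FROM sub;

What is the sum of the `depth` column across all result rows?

10

Base: id=8 (c22), reply_to=6, depth 0.
Iteration 1: join on id=6 -> c8 (id 6, reply_to=3, depth 1).
Iteration 2: join on id=3 -> c25 (id 3, reply_to=2, depth 2).
Iteration 3: join on id=2 -> c20 (id 2, reply_to=1, depth 3).
Iteration 4: join on id=1 -> c33 (id 1, reply_to=NULL, depth 4).
Iteration 5: reply_to is NULL; no match; recursion stops.
SUM(depth) = 0 + 1 + 2 + 3 + 4 = 10.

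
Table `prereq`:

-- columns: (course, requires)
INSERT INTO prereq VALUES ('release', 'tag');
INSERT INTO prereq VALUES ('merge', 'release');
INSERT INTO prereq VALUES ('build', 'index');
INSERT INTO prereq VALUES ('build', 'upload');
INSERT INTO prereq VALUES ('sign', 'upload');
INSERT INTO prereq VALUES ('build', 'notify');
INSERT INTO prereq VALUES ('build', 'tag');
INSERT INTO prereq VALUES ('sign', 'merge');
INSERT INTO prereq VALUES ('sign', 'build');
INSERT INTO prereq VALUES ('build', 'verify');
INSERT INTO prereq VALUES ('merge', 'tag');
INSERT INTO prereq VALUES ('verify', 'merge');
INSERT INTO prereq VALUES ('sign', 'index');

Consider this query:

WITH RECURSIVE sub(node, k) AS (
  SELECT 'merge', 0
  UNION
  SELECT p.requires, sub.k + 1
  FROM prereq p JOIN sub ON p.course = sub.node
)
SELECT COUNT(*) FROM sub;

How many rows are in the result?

4

Base: (merge, k=0).
Iteration 1: edges from {merge} -> (release, k=1), (tag, k=1).
Iteration 2: edges from {release,tag} -> (tag, k=2).
Iteration 3: no outgoing edges from {tag}; recursion stops.
Total rows emitted: 4.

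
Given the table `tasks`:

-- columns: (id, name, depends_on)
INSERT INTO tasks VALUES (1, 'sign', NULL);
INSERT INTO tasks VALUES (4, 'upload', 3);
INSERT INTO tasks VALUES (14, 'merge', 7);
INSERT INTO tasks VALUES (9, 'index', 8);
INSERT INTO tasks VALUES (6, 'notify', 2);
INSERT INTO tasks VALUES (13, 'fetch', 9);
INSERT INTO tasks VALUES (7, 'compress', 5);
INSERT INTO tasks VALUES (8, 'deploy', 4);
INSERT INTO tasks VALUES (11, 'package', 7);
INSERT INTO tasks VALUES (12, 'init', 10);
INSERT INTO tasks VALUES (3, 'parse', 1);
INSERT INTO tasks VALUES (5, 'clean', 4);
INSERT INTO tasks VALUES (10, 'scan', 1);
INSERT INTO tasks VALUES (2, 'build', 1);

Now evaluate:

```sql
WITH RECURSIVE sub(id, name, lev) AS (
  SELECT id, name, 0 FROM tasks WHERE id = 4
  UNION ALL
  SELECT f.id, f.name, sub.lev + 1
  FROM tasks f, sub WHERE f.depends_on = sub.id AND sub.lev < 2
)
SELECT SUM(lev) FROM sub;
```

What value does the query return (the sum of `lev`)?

6

Base: id=4 (upload) at lev 0.
Iteration 1: rows with depends_on in {4} -> clean (id 5, lev 1), deploy (id 8, lev 1).
Iteration 2: rows with depends_on in {5,8} -> compress (id 7, lev 2), index (id 9, lev 2).
Iteration 3: lev < 2 fails for all current rows; recursion stops.
SUM(lev) = 0 + 1 + 1 + 2 + 2 = 6.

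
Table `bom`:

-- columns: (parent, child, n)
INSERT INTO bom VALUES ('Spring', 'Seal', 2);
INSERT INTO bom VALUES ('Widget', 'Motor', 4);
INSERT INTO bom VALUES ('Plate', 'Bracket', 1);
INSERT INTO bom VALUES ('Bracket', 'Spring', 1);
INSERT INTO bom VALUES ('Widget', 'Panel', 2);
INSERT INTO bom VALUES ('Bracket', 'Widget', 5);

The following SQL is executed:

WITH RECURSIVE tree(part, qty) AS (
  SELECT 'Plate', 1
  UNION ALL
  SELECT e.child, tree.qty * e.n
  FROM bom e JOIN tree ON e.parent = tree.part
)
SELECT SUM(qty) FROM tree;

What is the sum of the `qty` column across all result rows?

Base: (Plate, qty=1).
Iteration 1: components of {Plate} -> Bracket = 1*1 = 1.
Iteration 2: components of {Bracket} -> Spring = 1*1 = 1, Widget = 1*5 = 5.
Iteration 3: components of {Spring,Widget} -> Motor = 5*4 = 20, Panel = 5*2 = 10, Seal = 1*2 = 2.
Iteration 4: no further components; recursion stops.
SUM(qty) = 1 + 1 + 1 + 5 + 2 + 10 + 20 = 40.

40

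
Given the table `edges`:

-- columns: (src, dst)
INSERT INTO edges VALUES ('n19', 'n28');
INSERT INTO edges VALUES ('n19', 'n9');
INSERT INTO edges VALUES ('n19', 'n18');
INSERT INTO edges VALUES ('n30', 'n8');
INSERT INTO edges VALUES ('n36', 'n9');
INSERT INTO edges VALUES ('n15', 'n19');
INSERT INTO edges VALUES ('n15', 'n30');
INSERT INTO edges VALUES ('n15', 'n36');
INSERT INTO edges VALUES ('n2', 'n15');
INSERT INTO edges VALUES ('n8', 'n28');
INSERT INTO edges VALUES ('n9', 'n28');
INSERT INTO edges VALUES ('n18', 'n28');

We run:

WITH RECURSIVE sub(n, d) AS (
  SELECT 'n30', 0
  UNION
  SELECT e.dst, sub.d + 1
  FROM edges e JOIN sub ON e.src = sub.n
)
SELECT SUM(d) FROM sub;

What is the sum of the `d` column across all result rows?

Base: (n30, d=0).
Iteration 1: edges from {n30} -> (n8, d=1).
Iteration 2: edges from {n8} -> (n28, d=2).
Iteration 3: no outgoing edges from {n28}; recursion stops.
SUM(d) = 0 + 1 + 2 = 3.

3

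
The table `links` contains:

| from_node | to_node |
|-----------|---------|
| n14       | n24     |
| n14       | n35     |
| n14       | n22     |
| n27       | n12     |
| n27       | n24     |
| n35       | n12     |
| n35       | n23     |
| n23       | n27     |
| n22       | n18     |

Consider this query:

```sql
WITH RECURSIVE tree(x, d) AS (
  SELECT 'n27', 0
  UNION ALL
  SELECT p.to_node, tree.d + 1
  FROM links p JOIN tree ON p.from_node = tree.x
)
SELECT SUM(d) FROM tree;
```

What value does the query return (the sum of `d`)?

2

Base: (n27, d=0).
Iteration 1: edges from {n27} -> (n12, d=1), (n24, d=1).
Iteration 2: no outgoing edges from {n12,n24}; recursion stops.
SUM(d) = 0 + 1 + 1 = 2.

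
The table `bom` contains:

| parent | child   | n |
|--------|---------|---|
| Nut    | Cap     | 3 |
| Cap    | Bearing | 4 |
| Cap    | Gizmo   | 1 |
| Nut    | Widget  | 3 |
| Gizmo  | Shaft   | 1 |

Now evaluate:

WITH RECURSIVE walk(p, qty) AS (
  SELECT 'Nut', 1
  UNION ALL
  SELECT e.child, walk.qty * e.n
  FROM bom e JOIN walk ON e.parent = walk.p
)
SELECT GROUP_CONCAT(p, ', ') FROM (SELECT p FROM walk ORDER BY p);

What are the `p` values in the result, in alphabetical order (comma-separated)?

Base: (Nut, qty=1).
Iteration 1: components of {Nut} -> Cap = 1*3 = 3, Widget = 1*3 = 3.
Iteration 2: components of {Cap,Widget} -> Bearing = 3*4 = 12, Gizmo = 3*1 = 3.
Iteration 3: components of {Bearing,Gizmo} -> Shaft = 3*1 = 3.
Iteration 4: no further components; recursion stops.

Bearing, Cap, Gizmo, Nut, Shaft, Widget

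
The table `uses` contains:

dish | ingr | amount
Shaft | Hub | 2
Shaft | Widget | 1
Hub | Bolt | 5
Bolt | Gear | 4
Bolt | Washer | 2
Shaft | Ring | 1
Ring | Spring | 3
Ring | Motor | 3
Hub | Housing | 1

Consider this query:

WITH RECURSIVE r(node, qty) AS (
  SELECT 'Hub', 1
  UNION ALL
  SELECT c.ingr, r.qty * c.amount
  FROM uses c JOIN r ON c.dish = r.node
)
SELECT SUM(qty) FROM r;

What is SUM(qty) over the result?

Base: (Hub, qty=1).
Iteration 1: components of {Hub} -> Bolt = 1*5 = 5, Housing = 1*1 = 1.
Iteration 2: components of {Bolt,Housing} -> Gear = 5*4 = 20, Washer = 5*2 = 10.
Iteration 3: no further components; recursion stops.
SUM(qty) = 1 + 5 + 1 + 20 + 10 = 37.

37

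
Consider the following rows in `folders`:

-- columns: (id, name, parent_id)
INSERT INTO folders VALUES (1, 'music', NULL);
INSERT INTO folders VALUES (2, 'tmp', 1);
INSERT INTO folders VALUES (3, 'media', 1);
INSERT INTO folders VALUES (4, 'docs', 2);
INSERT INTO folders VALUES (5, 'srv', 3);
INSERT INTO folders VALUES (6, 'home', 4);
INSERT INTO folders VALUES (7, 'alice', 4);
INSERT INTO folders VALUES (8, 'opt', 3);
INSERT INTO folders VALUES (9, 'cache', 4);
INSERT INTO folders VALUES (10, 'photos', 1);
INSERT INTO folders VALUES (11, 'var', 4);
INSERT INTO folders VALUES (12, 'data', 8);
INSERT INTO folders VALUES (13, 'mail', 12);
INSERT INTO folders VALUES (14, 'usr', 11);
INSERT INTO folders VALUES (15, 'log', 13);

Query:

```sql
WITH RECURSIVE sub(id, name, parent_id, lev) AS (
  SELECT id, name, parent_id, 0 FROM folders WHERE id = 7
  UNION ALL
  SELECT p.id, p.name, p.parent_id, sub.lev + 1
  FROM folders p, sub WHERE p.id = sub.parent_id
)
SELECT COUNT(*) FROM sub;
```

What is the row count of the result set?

4

Base: id=7 (alice), parent_id=4, lev 0.
Iteration 1: join on id=4 -> docs (id 4, parent_id=2, lev 1).
Iteration 2: join on id=2 -> tmp (id 2, parent_id=1, lev 2).
Iteration 3: join on id=1 -> music (id 1, parent_id=NULL, lev 3).
Iteration 4: parent_id is NULL; no match; recursion stops.
Total rows emitted: 4.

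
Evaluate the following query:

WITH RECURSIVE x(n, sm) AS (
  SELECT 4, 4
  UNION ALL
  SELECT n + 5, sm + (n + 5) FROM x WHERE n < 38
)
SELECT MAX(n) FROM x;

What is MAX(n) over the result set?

Base: n=4, sm=4.
Iteration 1: 4 < 38 holds -> n = 4 + 5 = 9, sm = 4 + 9 = 13.
Iteration 2: 9 < 38 holds -> n = 9 + 5 = 14, sm = 13 + 14 = 27.
Iteration 3: 14 < 38 holds -> n = 14 + 5 = 19, sm = 27 + 19 = 46.
Iteration 4: 19 < 38 holds -> n = 19 + 5 = 24, sm = 46 + 24 = 70.
Iteration 5: 24 < 38 holds -> n = 24 + 5 = 29, sm = 70 + 29 = 99.
Iteration 6: 29 < 38 holds -> n = 29 + 5 = 34, sm = 99 + 34 = 133.
Iteration 7: 34 < 38 holds -> n = 34 + 5 = 39, sm = 133 + 39 = 172.
Iteration 8: 39 < 38 fails; recursion stops.
n values: 4, 9, 14, 19, 24, 29, 34, 39; the maximum is 39.

39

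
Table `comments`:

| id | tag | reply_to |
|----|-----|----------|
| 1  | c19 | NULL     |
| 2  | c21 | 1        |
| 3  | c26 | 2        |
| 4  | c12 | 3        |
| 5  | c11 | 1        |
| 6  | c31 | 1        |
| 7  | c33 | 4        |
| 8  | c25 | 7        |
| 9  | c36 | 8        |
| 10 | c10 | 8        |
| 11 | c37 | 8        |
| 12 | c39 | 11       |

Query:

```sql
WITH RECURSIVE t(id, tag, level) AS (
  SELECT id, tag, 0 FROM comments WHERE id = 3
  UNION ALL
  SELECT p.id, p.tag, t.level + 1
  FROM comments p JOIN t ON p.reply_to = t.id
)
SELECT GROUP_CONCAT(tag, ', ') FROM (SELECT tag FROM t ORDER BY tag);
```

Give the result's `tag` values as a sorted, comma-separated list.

Base: id=3 (c26) at level 0.
Iteration 1: rows with reply_to in {3} -> c12 (id 4, level 1).
Iteration 2: rows with reply_to in {4} -> c33 (id 7, level 2).
Iteration 3: rows with reply_to in {7} -> c25 (id 8, level 3).
Iteration 4: rows with reply_to in {8} -> c36 (id 9, level 4), c10 (id 10, level 4), c37 (id 11, level 4).
Iteration 5: rows with reply_to in {9,10,11} -> c39 (id 12, level 5).
Iteration 6: no rows with reply_to in {12}; recursion stops.

c10, c12, c25, c26, c33, c36, c37, c39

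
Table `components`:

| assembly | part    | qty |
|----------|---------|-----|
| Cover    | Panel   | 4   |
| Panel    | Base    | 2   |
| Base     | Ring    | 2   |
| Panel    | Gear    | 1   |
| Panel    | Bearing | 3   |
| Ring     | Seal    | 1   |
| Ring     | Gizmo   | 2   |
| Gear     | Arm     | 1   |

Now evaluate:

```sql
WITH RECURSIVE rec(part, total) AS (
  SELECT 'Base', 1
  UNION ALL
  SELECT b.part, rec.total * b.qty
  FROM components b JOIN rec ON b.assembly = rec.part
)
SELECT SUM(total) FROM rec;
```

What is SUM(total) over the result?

Base: (Base, total=1).
Iteration 1: components of {Base} -> Ring = 1*2 = 2.
Iteration 2: components of {Ring} -> Gizmo = 2*2 = 4, Seal = 2*1 = 2.
Iteration 3: no further components; recursion stops.
SUM(total) = 1 + 2 + 2 + 4 = 9.

9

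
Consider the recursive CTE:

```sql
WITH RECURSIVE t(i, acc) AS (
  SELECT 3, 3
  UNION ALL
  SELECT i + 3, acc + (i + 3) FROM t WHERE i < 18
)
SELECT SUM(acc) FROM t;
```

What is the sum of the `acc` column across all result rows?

Base: i=3, acc=3.
Iteration 1: 3 < 18 holds -> i = 3 + 3 = 6, acc = 3 + 6 = 9.
Iteration 2: 6 < 18 holds -> i = 6 + 3 = 9, acc = 9 + 9 = 18.
Iteration 3: 9 < 18 holds -> i = 9 + 3 = 12, acc = 18 + 12 = 30.
Iteration 4: 12 < 18 holds -> i = 12 + 3 = 15, acc = 30 + 15 = 45.
Iteration 5: 15 < 18 holds -> i = 15 + 3 = 18, acc = 45 + 18 = 63.
Iteration 6: 18 < 18 fails; recursion stops.
SUM(acc) = 3 + 9 + 18 + 30 + 45 + 63 = 168.

168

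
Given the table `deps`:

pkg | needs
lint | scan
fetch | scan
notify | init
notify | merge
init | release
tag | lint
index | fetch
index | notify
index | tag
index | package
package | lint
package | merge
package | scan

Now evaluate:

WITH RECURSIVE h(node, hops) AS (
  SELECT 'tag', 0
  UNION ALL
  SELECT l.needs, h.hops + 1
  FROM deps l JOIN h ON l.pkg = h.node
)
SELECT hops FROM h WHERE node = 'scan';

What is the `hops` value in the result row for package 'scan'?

2

Base: (tag, hops=0).
Iteration 1: edges from {tag} -> (lint, hops=1).
Iteration 2: edges from {lint} -> (scan, hops=2).
Iteration 3: no outgoing edges from {scan}; recursion stops.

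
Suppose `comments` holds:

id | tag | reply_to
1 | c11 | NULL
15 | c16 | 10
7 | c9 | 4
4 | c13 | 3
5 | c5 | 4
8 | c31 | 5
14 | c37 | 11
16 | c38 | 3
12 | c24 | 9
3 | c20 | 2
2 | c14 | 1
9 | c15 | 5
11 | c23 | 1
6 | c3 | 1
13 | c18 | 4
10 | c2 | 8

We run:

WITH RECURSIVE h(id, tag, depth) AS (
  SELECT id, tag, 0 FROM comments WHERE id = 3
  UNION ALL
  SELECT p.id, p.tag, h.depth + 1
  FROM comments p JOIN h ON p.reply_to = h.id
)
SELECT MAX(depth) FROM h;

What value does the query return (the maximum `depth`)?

Base: id=3 (c20) at depth 0.
Iteration 1: rows with reply_to in {3} -> c13 (id 4, depth 1), c38 (id 16, depth 1).
Iteration 2: rows with reply_to in {4,16} -> c5 (id 5, depth 2), c9 (id 7, depth 2), c18 (id 13, depth 2).
Iteration 3: rows with reply_to in {5,7,13} -> c31 (id 8, depth 3), c15 (id 9, depth 3).
Iteration 4: rows with reply_to in {8,9} -> c2 (id 10, depth 4), c24 (id 12, depth 4).
Iteration 5: rows with reply_to in {10,12} -> c16 (id 15, depth 5).
Iteration 6: no rows with reply_to in {15}; recursion stops.
depth values: 0, 1, 1, 2, 2, 2, 3, 3, 4, 4, 5; the maximum is 5.

5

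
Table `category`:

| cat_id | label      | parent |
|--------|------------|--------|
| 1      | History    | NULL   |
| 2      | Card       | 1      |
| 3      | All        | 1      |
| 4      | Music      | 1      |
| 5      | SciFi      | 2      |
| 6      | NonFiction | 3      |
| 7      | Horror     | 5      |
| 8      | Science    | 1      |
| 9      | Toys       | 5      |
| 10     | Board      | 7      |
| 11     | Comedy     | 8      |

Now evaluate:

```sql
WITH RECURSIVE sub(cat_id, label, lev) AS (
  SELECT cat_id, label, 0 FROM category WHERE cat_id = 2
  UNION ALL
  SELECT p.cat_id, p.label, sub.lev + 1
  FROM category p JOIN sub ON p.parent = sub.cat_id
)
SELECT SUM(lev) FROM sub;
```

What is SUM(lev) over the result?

8

Base: cat_id=2 (Card) at lev 0.
Iteration 1: rows with parent in {2} -> SciFi (id 5, lev 1).
Iteration 2: rows with parent in {5} -> Horror (id 7, lev 2), Toys (id 9, lev 2).
Iteration 3: rows with parent in {7,9} -> Board (id 10, lev 3).
Iteration 4: no rows with parent in {10}; recursion stops.
SUM(lev) = 0 + 1 + 2 + 2 + 3 = 8.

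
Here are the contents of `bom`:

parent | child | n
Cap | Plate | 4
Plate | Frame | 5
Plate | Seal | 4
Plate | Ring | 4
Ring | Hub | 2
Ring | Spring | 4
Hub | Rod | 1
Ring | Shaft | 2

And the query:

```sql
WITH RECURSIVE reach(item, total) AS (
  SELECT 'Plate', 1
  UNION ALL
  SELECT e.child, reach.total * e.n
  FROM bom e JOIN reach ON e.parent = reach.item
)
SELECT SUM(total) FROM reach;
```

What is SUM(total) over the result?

Base: (Plate, total=1).
Iteration 1: components of {Plate} -> Frame = 1*5 = 5, Ring = 1*4 = 4, Seal = 1*4 = 4.
Iteration 2: components of {Frame,Ring,Seal} -> Hub = 4*2 = 8, Shaft = 4*2 = 8, Spring = 4*4 = 16.
Iteration 3: components of {Hub,Shaft,Spring} -> Rod = 8*1 = 8.
Iteration 4: no further components; recursion stops.
SUM(total) = 1 + 5 + 4 + 4 + 8 + 16 + 8 + 8 = 54.

54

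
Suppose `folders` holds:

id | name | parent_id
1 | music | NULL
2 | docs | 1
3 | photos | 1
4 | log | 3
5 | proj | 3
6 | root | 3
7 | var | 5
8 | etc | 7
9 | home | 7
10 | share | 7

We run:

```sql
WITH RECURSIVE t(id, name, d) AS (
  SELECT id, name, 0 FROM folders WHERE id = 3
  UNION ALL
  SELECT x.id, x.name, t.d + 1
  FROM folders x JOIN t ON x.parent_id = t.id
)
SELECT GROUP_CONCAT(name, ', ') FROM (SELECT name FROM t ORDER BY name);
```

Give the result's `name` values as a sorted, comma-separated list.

etc, home, log, photos, proj, root, share, var

Base: id=3 (photos) at d 0.
Iteration 1: rows with parent_id in {3} -> log (id 4, d 1), proj (id 5, d 1), root (id 6, d 1).
Iteration 2: rows with parent_id in {4,5,6} -> var (id 7, d 2).
Iteration 3: rows with parent_id in {7} -> etc (id 8, d 3), home (id 9, d 3), share (id 10, d 3).
Iteration 4: no rows with parent_id in {8,9,10}; recursion stops.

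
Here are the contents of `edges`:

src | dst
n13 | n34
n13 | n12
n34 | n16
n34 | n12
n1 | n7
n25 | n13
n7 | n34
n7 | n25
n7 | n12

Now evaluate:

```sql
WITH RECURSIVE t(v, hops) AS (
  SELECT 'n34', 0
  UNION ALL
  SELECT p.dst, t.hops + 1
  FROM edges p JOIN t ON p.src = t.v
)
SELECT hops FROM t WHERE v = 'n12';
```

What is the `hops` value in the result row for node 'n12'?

1

Base: (n34, hops=0).
Iteration 1: edges from {n34} -> (n12, hops=1), (n16, hops=1).
Iteration 2: no outgoing edges from {n12,n16}; recursion stops.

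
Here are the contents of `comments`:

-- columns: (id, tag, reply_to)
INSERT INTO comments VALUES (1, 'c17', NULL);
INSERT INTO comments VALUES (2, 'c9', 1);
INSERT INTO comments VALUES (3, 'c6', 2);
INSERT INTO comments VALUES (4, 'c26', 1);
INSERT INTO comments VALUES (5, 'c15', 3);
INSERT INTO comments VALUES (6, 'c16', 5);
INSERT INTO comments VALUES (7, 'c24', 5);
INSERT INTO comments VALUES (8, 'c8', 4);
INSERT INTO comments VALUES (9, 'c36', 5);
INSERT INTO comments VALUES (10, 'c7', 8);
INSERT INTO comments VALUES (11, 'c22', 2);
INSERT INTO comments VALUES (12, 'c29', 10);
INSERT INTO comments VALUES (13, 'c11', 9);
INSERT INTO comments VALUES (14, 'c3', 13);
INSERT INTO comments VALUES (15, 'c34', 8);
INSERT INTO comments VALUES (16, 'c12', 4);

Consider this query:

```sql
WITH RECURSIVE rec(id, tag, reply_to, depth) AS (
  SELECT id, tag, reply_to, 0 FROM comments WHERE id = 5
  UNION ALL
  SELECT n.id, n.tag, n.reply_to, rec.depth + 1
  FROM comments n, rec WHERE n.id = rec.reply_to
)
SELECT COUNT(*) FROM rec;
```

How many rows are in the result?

4

Base: id=5 (c15), reply_to=3, depth 0.
Iteration 1: join on id=3 -> c6 (id 3, reply_to=2, depth 1).
Iteration 2: join on id=2 -> c9 (id 2, reply_to=1, depth 2).
Iteration 3: join on id=1 -> c17 (id 1, reply_to=NULL, depth 3).
Iteration 4: reply_to is NULL; no match; recursion stops.
Total rows emitted: 4.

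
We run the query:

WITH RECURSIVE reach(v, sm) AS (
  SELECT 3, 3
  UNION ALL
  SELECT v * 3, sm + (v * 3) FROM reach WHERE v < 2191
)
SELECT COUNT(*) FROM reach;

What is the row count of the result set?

Base: v=3, sm=3.
Iteration 1: 3 < 2191 holds -> v = 3 * 3 = 9, sm = 3 + 9 = 12.
Iteration 2: 9 < 2191 holds -> v = 9 * 3 = 27, sm = 12 + 27 = 39.
Iteration 3: 27 < 2191 holds -> v = 27 * 3 = 81, sm = 39 + 81 = 120.
Iteration 4: 81 < 2191 holds -> v = 81 * 3 = 243, sm = 120 + 243 = 363.
Iteration 5: 243 < 2191 holds -> v = 243 * 3 = 729, sm = 363 + 729 = 1092.
Iteration 6: 729 < 2191 holds -> v = 729 * 3 = 2187, sm = 1092 + 2187 = 3279.
Iteration 7: 2187 < 2191 holds -> v = 2187 * 3 = 6561, sm = 3279 + 6561 = 9840.
Iteration 8: 6561 < 2191 fails; recursion stops.
Total rows emitted: 8.

8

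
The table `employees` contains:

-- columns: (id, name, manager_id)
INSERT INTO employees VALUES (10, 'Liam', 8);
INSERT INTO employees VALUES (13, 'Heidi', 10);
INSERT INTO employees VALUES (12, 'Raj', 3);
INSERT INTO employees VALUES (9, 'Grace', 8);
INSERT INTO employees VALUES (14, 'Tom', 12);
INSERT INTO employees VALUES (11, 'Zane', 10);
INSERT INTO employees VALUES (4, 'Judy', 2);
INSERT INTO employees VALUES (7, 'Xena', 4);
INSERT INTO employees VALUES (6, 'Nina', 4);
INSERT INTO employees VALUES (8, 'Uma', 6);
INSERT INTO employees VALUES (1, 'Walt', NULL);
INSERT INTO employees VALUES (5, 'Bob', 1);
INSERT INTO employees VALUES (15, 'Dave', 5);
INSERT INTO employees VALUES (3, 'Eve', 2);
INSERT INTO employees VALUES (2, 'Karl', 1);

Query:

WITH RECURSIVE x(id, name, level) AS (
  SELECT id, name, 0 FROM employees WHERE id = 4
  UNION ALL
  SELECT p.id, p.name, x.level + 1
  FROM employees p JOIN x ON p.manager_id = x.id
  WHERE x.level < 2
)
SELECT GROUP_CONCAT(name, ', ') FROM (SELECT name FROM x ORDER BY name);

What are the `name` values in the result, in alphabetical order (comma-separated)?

Base: id=4 (Judy) at level 0.
Iteration 1: rows with manager_id in {4} -> Nina (id 6, level 1), Xena (id 7, level 1).
Iteration 2: rows with manager_id in {6,7} -> Uma (id 8, level 2).
Iteration 3: level < 2 fails for all current rows; recursion stops.

Judy, Nina, Uma, Xena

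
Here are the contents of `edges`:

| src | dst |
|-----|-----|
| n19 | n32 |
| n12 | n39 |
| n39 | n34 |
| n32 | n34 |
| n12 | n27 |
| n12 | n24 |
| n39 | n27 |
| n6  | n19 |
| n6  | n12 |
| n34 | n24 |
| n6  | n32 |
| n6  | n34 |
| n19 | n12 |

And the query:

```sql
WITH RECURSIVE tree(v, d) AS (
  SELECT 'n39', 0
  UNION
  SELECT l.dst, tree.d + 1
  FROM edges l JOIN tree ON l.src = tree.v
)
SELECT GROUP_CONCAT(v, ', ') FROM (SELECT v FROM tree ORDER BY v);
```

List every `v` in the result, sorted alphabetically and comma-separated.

Base: (n39, d=0).
Iteration 1: edges from {n39} -> (n27, d=1), (n34, d=1).
Iteration 2: edges from {n27,n34} -> (n24, d=2).
Iteration 3: no outgoing edges from {n24}; recursion stops.

n24, n27, n34, n39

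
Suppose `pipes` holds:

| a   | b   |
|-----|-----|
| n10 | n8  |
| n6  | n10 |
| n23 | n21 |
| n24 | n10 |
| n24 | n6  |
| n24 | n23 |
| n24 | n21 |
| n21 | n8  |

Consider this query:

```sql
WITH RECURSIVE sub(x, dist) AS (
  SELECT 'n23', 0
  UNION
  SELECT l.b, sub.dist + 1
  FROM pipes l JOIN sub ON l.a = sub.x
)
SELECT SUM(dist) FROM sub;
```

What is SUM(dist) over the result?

Base: (n23, dist=0).
Iteration 1: edges from {n23} -> (n21, dist=1).
Iteration 2: edges from {n21} -> (n8, dist=2).
Iteration 3: no outgoing edges from {n8}; recursion stops.
SUM(dist) = 0 + 1 + 2 = 3.

3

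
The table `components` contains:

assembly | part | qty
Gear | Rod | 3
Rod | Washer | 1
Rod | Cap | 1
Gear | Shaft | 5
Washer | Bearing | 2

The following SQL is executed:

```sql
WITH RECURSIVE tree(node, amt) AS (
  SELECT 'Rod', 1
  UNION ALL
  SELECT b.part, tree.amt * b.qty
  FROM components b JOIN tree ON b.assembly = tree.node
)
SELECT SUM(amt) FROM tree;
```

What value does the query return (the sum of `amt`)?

Base: (Rod, amt=1).
Iteration 1: components of {Rod} -> Cap = 1*1 = 1, Washer = 1*1 = 1.
Iteration 2: components of {Cap,Washer} -> Bearing = 1*2 = 2.
Iteration 3: no further components; recursion stops.
SUM(amt) = 1 + 1 + 1 + 2 = 5.

5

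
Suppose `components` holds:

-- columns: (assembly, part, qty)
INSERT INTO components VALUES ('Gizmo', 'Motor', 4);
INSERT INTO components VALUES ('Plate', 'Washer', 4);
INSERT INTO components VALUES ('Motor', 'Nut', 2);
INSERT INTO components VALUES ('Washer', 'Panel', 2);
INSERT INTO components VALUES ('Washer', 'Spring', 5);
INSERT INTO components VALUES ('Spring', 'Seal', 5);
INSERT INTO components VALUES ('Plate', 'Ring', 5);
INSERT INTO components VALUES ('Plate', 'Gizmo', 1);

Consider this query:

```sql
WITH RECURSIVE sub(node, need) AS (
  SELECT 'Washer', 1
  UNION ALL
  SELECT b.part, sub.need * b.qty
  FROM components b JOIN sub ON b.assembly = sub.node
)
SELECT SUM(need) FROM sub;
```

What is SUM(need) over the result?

33

Base: (Washer, need=1).
Iteration 1: components of {Washer} -> Panel = 1*2 = 2, Spring = 1*5 = 5.
Iteration 2: components of {Panel,Spring} -> Seal = 5*5 = 25.
Iteration 3: no further components; recursion stops.
SUM(need) = 1 + 5 + 2 + 25 = 33.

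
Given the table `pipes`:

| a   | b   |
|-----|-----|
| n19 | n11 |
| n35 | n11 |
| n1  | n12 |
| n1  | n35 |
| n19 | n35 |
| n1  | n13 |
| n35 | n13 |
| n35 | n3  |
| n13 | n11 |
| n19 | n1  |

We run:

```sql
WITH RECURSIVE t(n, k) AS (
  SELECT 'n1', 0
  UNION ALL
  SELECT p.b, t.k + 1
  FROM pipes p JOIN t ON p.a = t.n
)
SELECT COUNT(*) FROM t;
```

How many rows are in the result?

9

Base: (n1, k=0).
Iteration 1: edges from {n1} -> (n12, k=1), (n13, k=1), (n35, k=1).
Iteration 2: edges from {n12,n13,n35} -> (n11, k=2) x2, (n13, k=2), (n3, k=2). [UNION ALL keeps all 4 new rows, including repeats]
Iteration 3: edges from {n11,n13,n3} -> (n11, k=3).
Iteration 4: no outgoing edges from {n11}; recursion stops.
Total rows emitted: 9.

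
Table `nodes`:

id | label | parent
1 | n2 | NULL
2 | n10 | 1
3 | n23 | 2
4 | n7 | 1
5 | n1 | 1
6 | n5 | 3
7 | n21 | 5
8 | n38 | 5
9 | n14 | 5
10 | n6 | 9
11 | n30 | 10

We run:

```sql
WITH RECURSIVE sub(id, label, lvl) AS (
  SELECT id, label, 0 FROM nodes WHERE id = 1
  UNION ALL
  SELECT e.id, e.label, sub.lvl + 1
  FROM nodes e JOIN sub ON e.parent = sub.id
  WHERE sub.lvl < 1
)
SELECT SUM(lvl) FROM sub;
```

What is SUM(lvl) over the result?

Base: id=1 (n2) at lvl 0.
Iteration 1: rows with parent in {1} -> n10 (id 2, lvl 1), n7 (id 4, lvl 1), n1 (id 5, lvl 1).
Iteration 2: lvl < 1 fails for all current rows; recursion stops.
SUM(lvl) = 0 + 1 + 1 + 1 = 3.

3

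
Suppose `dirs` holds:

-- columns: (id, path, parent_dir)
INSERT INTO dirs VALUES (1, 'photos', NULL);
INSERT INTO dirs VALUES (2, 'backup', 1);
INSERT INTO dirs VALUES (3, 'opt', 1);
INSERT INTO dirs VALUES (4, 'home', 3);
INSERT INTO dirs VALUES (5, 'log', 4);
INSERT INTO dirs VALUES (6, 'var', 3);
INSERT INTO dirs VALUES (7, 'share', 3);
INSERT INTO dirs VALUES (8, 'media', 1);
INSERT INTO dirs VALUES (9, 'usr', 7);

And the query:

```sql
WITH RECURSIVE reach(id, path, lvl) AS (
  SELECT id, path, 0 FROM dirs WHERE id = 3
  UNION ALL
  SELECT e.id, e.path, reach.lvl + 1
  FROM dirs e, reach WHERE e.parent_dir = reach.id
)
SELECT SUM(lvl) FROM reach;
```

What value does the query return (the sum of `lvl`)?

Base: id=3 (opt) at lvl 0.
Iteration 1: rows with parent_dir in {3} -> home (id 4, lvl 1), var (id 6, lvl 1), share (id 7, lvl 1).
Iteration 2: rows with parent_dir in {4,6,7} -> log (id 5, lvl 2), usr (id 9, lvl 2).
Iteration 3: no rows with parent_dir in {5,9}; recursion stops.
SUM(lvl) = 0 + 1 + 1 + 1 + 2 + 2 = 7.

7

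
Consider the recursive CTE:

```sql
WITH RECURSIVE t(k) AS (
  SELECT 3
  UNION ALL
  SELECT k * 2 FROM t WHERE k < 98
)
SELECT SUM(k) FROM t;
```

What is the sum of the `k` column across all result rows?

Base: k=3.
Iteration 1: 3 < 98 holds -> k = 3 * 2 = 6.
Iteration 2: 6 < 98 holds -> k = 6 * 2 = 12.
Iteration 3: 12 < 98 holds -> k = 12 * 2 = 24.
Iteration 4: 24 < 98 holds -> k = 24 * 2 = 48.
Iteration 5: 48 < 98 holds -> k = 48 * 2 = 96.
Iteration 6: 96 < 98 holds -> k = 96 * 2 = 192.
Iteration 7: 192 < 98 fails; recursion stops.
SUM(k) = 3 + 6 + 12 + 24 + 48 + 96 + 192 = 381.

381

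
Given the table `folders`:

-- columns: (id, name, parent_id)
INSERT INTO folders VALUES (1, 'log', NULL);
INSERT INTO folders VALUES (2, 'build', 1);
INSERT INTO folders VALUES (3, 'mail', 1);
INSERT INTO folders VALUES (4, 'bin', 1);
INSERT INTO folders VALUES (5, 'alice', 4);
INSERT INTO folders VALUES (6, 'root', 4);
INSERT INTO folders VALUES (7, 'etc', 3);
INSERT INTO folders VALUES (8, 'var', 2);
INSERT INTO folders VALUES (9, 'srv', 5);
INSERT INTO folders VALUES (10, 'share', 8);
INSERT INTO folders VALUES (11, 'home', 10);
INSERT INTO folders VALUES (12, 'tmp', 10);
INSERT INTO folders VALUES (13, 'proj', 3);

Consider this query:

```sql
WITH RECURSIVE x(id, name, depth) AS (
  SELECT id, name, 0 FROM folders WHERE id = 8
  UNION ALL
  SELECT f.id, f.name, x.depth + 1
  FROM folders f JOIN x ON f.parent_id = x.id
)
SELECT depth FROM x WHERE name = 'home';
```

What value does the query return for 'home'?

Base: id=8 (var) at depth 0.
Iteration 1: rows with parent_id in {8} -> share (id 10, depth 1).
Iteration 2: rows with parent_id in {10} -> home (id 11, depth 2), tmp (id 12, depth 2).
Iteration 3: no rows with parent_id in {11,12}; recursion stops.

2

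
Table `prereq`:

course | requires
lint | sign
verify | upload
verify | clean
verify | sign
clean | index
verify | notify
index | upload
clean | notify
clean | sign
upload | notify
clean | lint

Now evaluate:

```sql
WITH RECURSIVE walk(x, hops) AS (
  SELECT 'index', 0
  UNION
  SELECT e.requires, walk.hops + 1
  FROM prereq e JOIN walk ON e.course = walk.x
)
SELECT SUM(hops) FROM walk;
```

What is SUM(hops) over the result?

Base: (index, hops=0).
Iteration 1: edges from {index} -> (upload, hops=1).
Iteration 2: edges from {upload} -> (notify, hops=2).
Iteration 3: no outgoing edges from {notify}; recursion stops.
SUM(hops) = 0 + 1 + 2 = 3.

3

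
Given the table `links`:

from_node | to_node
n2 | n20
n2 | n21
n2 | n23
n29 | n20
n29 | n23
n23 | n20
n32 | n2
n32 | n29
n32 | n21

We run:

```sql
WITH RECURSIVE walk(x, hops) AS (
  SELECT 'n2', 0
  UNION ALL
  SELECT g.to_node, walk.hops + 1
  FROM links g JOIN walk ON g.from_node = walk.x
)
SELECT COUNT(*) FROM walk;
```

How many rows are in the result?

Base: (n2, hops=0).
Iteration 1: edges from {n2} -> (n20, hops=1), (n21, hops=1), (n23, hops=1).
Iteration 2: edges from {n20,n21,n23} -> (n20, hops=2).
Iteration 3: no outgoing edges from {n20}; recursion stops.
Total rows emitted: 5.

5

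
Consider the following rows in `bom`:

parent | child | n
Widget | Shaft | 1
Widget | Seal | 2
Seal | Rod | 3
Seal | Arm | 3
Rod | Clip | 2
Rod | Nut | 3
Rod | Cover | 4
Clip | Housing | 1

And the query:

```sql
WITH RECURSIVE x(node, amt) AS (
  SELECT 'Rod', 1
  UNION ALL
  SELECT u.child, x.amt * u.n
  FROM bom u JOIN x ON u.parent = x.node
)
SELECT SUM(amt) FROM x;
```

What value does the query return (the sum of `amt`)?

12

Base: (Rod, amt=1).
Iteration 1: components of {Rod} -> Clip = 1*2 = 2, Cover = 1*4 = 4, Nut = 1*3 = 3.
Iteration 2: components of {Clip,Cover,Nut} -> Housing = 2*1 = 2.
Iteration 3: no further components; recursion stops.
SUM(amt) = 1 + 2 + 3 + 4 + 2 = 12.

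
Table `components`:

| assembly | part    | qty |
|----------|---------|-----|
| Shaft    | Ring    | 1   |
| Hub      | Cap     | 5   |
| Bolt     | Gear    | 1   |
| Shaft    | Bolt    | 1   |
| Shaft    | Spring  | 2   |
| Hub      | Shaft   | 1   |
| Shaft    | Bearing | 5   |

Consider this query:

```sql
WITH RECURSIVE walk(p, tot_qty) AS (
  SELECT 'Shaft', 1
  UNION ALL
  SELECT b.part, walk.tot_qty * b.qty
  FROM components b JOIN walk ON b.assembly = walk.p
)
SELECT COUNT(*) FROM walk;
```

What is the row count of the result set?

Base: (Shaft, tot_qty=1).
Iteration 1: components of {Shaft} -> Bearing = 1*5 = 5, Bolt = 1*1 = 1, Ring = 1*1 = 1, Spring = 1*2 = 2.
Iteration 2: components of {Bearing,Bolt,Ring,Spring} -> Gear = 1*1 = 1.
Iteration 3: no further components; recursion stops.
Total rows emitted: 6.

6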